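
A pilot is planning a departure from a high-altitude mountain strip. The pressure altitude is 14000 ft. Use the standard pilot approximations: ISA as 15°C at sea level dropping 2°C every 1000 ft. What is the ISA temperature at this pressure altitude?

ISA temperature = 15 − 2 × (14000/1000) = 15 − 28 = -13°C.

-13°C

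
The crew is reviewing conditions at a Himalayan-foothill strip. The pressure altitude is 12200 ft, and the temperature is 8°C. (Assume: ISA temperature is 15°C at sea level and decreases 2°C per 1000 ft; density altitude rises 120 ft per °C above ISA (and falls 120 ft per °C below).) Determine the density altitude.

ISA temperature at 12200 ft = 15 − 2 × (12200/1000) = -9.4°C.
ISA deviation = 8 − (-9.4) = +17.4°C.
Density altitude = 12200 + 120 × (17.4) = 12200 + (+2088) = 14288 ft.

14288 ft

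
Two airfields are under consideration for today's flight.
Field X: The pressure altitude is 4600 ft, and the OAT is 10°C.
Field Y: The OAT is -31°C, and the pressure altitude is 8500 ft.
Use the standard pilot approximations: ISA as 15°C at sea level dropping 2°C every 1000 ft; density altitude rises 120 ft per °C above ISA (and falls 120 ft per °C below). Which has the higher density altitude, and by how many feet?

Field X by 84 ft

Field X: ISA temp = 5.8°C, deviation +4.2°C, DA = 4600 + 120 × 4.2 = 5104 ft.
Field Y: ISA temp = -2°C, deviation -29°C, DA = 8500 + 120 × (-29) = 5020 ft.
Field X is higher by 5104 − 5020 = 84 ft.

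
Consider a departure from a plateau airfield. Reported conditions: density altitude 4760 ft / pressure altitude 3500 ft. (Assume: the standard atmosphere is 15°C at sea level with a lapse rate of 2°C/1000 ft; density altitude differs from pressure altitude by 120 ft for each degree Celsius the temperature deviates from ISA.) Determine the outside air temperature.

Density altitude − pressure altitude = 4760 − 3500 = +1260 ft.
At 120 ft/°C that is an ISA deviation of 1260/120 = +10.5°C.
ISA temperature at 3500 ft = 15 − 2 × (3500/1000) = 8°C.
OAT = ISA + deviation = 8 + (+10.5) = 18.5°C.

18.5°C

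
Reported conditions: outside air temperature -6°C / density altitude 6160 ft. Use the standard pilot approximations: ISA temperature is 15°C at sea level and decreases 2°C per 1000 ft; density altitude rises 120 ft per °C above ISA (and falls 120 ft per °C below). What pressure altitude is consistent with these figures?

7000 ft

DA = PA + 120 × (OAT − (15 − 2·PA/1000)) = PA + 120·OAT − 1800 + 0.24·PA = 1.24·PA + 120·OAT − 1800.
So 1.24·PA = 6160 − 120 × (-6) + 1800 = 8680.
PA = 8680 / 1.24 = 7000 ft.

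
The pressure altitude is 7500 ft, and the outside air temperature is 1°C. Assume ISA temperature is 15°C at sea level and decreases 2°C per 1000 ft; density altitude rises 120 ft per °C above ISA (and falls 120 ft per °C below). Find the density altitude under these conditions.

ISA temperature at 7500 ft = 15 − 2 × (7500/1000) = 0°C.
ISA deviation = 1 − 0 = +1°C.
Density altitude = 7500 + 120 × (1) = 7500 + (+120) = 7620 ft.

7620 ft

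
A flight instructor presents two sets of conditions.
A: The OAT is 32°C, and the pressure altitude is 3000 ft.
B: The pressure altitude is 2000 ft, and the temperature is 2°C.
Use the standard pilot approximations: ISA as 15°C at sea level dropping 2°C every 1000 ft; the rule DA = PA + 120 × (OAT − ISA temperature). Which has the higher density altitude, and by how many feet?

A: ISA temp = 9°C, deviation +23°C, DA = 3000 + 120 × 23 = 5760 ft.
B: ISA temp = 11°C, deviation -9°C, DA = 2000 + 120 × (-9) = 920 ft.
A is higher by 5760 − 920 = 4840 ft.

A by 4840 ft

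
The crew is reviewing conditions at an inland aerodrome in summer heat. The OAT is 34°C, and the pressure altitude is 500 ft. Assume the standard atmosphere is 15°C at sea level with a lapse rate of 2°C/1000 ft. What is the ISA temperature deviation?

ISA temperature at 500 ft = 15 − 2 × (500/1000) = 14°C.
Deviation = OAT − ISA = 34 − 14 = +20°C.

ISA+20°C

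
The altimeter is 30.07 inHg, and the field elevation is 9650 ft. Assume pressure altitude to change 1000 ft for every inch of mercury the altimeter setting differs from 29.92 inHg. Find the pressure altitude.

9500 ft

Pressure correction = (29.92 − 30.07) × 1000 = -150 ft.
Pressure altitude = 9650 + (-150) = 9500 ft.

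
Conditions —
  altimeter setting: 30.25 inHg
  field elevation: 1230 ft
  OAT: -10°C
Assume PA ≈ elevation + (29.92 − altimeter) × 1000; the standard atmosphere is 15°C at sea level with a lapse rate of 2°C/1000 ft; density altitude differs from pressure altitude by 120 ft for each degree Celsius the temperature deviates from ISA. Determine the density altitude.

Pressure altitude = 1230 + (29.92 − 30.25) × 1000 = 1230 + (-330) = 900 ft.
ISA temperature at 900 ft = 15 − 2 × (900/1000) = 13.2°C.
ISA deviation = -10 − 13.2 = -23.2°C.
Density altitude = 900 + 120 × (-23.2) = -1884 ft.

-1884 ft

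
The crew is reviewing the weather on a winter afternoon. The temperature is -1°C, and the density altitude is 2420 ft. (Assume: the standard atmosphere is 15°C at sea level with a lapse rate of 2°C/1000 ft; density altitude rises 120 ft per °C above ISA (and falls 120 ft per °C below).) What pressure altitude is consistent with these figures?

3500 ft

DA = PA + 120 × (OAT − (15 − 2·PA/1000)) = PA + 120·OAT − 1800 + 0.24·PA = 1.24·PA + 120·OAT − 1800.
So 1.24·PA = 2420 − 120 × (-1) + 1800 = 4340.
PA = 4340 / 1.24 = 3500 ft.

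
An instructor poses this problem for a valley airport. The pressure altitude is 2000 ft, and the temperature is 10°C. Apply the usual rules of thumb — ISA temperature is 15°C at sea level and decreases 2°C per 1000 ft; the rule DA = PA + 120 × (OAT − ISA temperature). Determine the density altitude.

1880 ft

ISA temperature at 2000 ft = 15 − 2 × (2000/1000) = 11°C.
ISA deviation = 10 − 11 = -1°C.
Density altitude = 2000 + 120 × (-1) = 2000 + (-120) = 1880 ft.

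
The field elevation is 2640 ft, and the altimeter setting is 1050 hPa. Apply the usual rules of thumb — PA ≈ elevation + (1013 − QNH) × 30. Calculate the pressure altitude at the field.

Pressure correction = (1013 − 1050) × 30 = -1110 ft.
Pressure altitude = 2640 + (-1110) = 1530 ft.

1530 ft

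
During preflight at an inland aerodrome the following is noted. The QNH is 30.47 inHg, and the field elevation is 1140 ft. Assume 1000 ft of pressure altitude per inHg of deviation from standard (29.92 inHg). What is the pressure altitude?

Pressure correction = (29.92 − 30.47) × 1000 = -550 ft.
Pressure altitude = 1140 + (-550) = 590 ft.

590 ft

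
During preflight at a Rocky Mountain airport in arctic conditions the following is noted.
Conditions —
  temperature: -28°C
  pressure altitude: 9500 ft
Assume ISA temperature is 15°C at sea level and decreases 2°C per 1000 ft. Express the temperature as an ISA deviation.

ISA-24°C

ISA temperature at 9500 ft = 15 − 2 × (9500/1000) = -4°C.
Deviation = OAT − ISA = -28 − (-4) = -24°C.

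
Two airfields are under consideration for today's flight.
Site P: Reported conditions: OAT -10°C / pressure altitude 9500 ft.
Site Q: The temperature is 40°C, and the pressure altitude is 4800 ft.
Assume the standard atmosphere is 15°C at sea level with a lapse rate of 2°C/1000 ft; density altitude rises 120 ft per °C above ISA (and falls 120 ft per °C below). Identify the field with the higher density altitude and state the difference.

Site P: ISA temp = -4°C, deviation -6°C, DA = 9500 + 120 × (-6) = 8780 ft.
Site Q: ISA temp = 5.4°C, deviation +34.6°C, DA = 4800 + 120 × 34.6 = 8952 ft.
Site Q is higher by 8952 − 8780 = 172 ft.

Site Q by 172 ft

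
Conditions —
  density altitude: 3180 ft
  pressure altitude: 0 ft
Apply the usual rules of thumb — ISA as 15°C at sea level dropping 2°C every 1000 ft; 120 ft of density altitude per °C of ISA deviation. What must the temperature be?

41.5°C

Density altitude − pressure altitude = 3180 − 0 = +3180 ft.
At 120 ft/°C that is an ISA deviation of 3180/120 = +26.5°C.
ISA temperature at 0 ft = 15 − 2 × (0/1000) = 15°C.
OAT = ISA + deviation = 15 + (+26.5) = 41.5°C.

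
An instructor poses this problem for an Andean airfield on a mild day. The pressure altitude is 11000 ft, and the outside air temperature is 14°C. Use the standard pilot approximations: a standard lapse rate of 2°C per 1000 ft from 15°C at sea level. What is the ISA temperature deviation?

ISA+21°C

ISA temperature at 11000 ft = 15 − 2 × (11000/1000) = -7°C.
Deviation = OAT − ISA = 14 − (-7) = +21°C.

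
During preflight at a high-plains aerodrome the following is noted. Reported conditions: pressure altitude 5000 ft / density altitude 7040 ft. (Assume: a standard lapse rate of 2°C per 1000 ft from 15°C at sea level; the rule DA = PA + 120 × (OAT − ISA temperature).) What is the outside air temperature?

Density altitude − pressure altitude = 7040 − 5000 = +2040 ft.
At 120 ft/°C that is an ISA deviation of 2040/120 = +17°C.
ISA temperature at 5000 ft = 15 − 2 × (5000/1000) = 5°C.
OAT = ISA + deviation = 5 + (+17) = 22°C.

22°C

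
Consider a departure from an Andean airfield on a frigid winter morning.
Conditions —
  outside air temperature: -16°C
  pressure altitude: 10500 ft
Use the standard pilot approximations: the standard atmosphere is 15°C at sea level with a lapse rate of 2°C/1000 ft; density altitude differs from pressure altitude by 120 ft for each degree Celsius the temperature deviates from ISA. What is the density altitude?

ISA temperature at 10500 ft = 15 − 2 × (10500/1000) = -6°C.
ISA deviation = -16 − (-6) = -10°C.
Density altitude = 10500 + 120 × (-10) = 10500 + (-1200) = 9300 ft.

9300 ft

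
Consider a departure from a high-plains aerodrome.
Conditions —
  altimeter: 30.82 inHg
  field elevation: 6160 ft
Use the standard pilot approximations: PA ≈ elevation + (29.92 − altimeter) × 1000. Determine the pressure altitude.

Pressure correction = (29.92 − 30.82) × 1000 = -900 ft.
Pressure altitude = 6160 + (-900) = 5260 ft.

5260 ft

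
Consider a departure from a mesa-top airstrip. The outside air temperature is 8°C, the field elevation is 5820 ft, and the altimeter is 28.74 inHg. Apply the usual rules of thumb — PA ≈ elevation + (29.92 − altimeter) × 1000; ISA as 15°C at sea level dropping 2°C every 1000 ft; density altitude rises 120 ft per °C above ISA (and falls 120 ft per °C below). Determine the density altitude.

7840 ft

Pressure altitude = 5820 + (29.92 − 28.74) × 1000 = 5820 + (+1180) = 7000 ft.
ISA temperature at 7000 ft = 15 − 2 × (7000/1000) = 1°C.
ISA deviation = 8 − 1 = +7°C.
Density altitude = 7000 + 120 × (7) = 7840 ft.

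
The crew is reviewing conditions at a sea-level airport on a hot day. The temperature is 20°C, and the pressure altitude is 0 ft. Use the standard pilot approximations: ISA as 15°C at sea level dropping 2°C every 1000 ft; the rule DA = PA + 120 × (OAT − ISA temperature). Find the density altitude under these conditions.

ISA temperature at 0 ft = 15 − 2 × (0/1000) = 15°C.
ISA deviation = 20 − 15 = +5°C.
Density altitude = 0 + 120 × (5) = 0 + (+600) = 600 ft.

600 ft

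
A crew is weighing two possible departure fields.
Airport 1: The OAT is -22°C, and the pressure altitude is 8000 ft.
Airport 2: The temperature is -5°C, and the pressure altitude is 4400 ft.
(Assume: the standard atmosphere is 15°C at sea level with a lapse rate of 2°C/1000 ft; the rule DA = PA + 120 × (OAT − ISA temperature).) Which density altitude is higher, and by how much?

Airport 1: ISA temp = -1°C, deviation -21°C, DA = 8000 + 120 × (-21) = 5480 ft.
Airport 2: ISA temp = 6.2°C, deviation -11.2°C, DA = 4400 + 120 × (-11.2) = 3056 ft.
Airport 1 is higher by 5480 − 3056 = 2424 ft.

Airport 1 by 2424 ft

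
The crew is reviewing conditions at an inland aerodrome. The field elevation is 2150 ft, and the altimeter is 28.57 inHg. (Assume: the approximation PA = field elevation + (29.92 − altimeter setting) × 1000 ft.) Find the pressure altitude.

3500 ft

Pressure correction = (29.92 − 28.57) × 1000 = +1350 ft.
Pressure altitude = 2150 + (+1350) = 3500 ft.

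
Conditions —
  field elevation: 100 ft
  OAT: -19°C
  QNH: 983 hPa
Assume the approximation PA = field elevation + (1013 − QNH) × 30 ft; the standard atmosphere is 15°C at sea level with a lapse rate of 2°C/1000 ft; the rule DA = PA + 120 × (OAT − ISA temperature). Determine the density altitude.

-2840 ft

Pressure altitude = 100 + (1013 − 983) × 30 = 100 + (+900) = 1000 ft.
ISA temperature at 1000 ft = 15 − 2 × (1000/1000) = 13°C.
ISA deviation = -19 − 13 = -32°C.
Density altitude = 1000 + 120 × (-32) = -2840 ft.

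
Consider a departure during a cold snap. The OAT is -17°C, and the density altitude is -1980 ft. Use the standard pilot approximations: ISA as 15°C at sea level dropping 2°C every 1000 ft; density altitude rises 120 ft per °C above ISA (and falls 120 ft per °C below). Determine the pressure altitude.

DA = PA + 120 × (OAT − (15 − 2·PA/1000)) = PA + 120·OAT − 1800 + 0.24·PA = 1.24·PA + 120·OAT − 1800.
So 1.24·PA = -1980 − 120 × (-17) + 1800 = 1860.
PA = 1860 / 1.24 = 1500 ft.

1500 ft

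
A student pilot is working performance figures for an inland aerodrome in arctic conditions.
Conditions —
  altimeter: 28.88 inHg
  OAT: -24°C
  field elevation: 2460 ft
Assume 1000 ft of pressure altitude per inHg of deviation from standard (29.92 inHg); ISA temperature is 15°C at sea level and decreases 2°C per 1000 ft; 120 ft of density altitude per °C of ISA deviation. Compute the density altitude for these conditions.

Pressure altitude = 2460 + (29.92 − 28.88) × 1000 = 2460 + (+1040) = 3500 ft.
ISA temperature at 3500 ft = 15 − 2 × (3500/1000) = 8°C.
ISA deviation = -24 − 8 = -32°C.
Density altitude = 3500 + 120 × (-32) = -340 ft.

-340 ft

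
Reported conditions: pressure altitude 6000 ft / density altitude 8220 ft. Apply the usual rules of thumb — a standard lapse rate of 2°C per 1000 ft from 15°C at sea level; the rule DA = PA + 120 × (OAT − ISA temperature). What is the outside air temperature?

Density altitude − pressure altitude = 8220 − 6000 = +2220 ft.
At 120 ft/°C that is an ISA deviation of 2220/120 = +18.5°C.
ISA temperature at 6000 ft = 15 − 2 × (6000/1000) = 3°C.
OAT = ISA + deviation = 3 + (+18.5) = 21.5°C.

21.5°C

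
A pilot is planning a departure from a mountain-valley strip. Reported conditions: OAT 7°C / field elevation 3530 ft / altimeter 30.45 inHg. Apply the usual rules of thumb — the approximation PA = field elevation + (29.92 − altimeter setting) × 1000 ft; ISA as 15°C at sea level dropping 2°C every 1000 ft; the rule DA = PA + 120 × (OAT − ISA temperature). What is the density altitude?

Pressure altitude = 3530 + (29.92 − 30.45) × 1000 = 3530 + (-530) = 3000 ft.
ISA temperature at 3000 ft = 15 − 2 × (3000/1000) = 9°C.
ISA deviation = 7 − 9 = -2°C.
Density altitude = 3000 + 120 × (-2) = 2760 ft.

2760 ft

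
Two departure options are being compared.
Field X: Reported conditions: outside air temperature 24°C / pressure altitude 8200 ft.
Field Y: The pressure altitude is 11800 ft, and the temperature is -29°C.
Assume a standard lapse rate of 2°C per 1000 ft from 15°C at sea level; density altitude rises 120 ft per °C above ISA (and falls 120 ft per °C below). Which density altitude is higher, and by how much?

Field X: ISA temp = -1.4°C, deviation +25.4°C, DA = 8200 + 120 × 25.4 = 11248 ft.
Field Y: ISA temp = -8.6°C, deviation -20.4°C, DA = 11800 + 120 × (-20.4) = 9352 ft.
Field X is higher by 11248 − 9352 = 1896 ft.

Field X by 1896 ft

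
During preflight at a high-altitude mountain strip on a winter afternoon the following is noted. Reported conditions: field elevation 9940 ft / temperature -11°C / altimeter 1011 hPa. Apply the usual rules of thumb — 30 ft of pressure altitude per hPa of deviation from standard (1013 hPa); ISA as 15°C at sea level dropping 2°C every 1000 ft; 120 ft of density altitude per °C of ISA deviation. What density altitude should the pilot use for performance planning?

9280 ft

Pressure altitude = 9940 + (1013 − 1011) × 30 = 9940 + (+60) = 10000 ft.
ISA temperature at 10000 ft = 15 − 2 × (10000/1000) = -5°C.
ISA deviation = -11 − (-5) = -6°C.
Density altitude = 10000 + 120 × (-6) = 9280 ft.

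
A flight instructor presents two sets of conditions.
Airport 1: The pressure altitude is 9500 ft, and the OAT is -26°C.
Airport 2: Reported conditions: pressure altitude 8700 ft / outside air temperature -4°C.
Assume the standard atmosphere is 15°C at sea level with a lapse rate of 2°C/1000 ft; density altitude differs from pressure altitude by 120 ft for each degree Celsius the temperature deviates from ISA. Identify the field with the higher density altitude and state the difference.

Airport 2 by 1648 ft

Airport 1: ISA temp = -4°C, deviation -22°C, DA = 9500 + 120 × (-22) = 6860 ft.
Airport 2: ISA temp = -2.4°C, deviation -1.6°C, DA = 8700 + 120 × (-1.6) = 8508 ft.
Airport 2 is higher by 8508 − 6860 = 1648 ft.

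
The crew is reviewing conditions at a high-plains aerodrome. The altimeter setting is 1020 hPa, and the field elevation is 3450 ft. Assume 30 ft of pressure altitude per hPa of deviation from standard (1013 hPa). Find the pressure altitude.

3240 ft

Pressure correction = (1013 − 1020) × 30 = -210 ft.
Pressure altitude = 3450 + (-210) = 3240 ft.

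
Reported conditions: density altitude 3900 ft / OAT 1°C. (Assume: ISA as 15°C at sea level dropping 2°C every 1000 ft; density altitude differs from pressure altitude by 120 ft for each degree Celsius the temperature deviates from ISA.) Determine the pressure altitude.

DA = PA + 120 × (OAT − (15 − 2·PA/1000)) = PA + 120·OAT − 1800 + 0.24·PA = 1.24·PA + 120·OAT − 1800.
So 1.24·PA = 3900 − 120 × 1 + 1800 = 5580.
PA = 5580 / 1.24 = 4500 ft.

4500 ft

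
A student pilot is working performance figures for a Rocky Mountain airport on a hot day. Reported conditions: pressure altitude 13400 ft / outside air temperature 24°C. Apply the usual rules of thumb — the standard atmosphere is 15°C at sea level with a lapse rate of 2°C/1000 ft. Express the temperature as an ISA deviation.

ISA temperature at 13400 ft = 15 − 2 × (13400/1000) = -11.8°C.
Deviation = OAT − ISA = 24 − (-11.8) = +35.8°C.

ISA+35.8°C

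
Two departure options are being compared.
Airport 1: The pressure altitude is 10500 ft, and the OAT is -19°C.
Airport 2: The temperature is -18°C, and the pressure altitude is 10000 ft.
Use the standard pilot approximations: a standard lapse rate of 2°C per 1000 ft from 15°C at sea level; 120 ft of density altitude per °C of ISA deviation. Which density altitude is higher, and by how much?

Airport 1: ISA temp = -6°C, deviation -13°C, DA = 10500 + 120 × (-13) = 8940 ft.
Airport 2: ISA temp = -5°C, deviation -13°C, DA = 10000 + 120 × (-13) = 8440 ft.
Airport 1 is higher by 8940 − 8440 = 500 ft.

Airport 1 by 500 ft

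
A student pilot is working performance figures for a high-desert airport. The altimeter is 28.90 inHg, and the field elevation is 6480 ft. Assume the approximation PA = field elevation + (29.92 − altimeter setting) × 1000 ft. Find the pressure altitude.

Pressure correction = (29.92 − 28.90) × 1000 = +1020 ft.
Pressure altitude = 6480 + (+1020) = 7500 ft.

7500 ft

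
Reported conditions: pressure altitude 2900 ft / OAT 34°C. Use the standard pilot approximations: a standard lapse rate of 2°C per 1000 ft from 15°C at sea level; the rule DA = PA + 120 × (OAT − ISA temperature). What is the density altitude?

ISA temperature at 2900 ft = 15 − 2 × (2900/1000) = 9.2°C.
ISA deviation = 34 − 9.2 = +24.8°C.
Density altitude = 2900 + 120 × (24.8) = 2900 + (+2976) = 5876 ft.

5876 ft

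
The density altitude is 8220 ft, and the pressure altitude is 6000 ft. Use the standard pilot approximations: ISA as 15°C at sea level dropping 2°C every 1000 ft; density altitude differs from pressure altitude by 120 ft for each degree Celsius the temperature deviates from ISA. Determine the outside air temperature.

Density altitude − pressure altitude = 8220 − 6000 = +2220 ft.
At 120 ft/°C that is an ISA deviation of 2220/120 = +18.5°C.
ISA temperature at 6000 ft = 15 − 2 × (6000/1000) = 3°C.
OAT = ISA + deviation = 3 + (+18.5) = 21.5°C.

21.5°C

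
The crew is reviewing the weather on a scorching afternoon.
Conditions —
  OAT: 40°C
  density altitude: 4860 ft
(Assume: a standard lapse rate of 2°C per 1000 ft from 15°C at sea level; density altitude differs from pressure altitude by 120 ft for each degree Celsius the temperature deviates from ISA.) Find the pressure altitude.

DA = PA + 120 × (OAT − (15 − 2·PA/1000)) = PA + 120·OAT − 1800 + 0.24·PA = 1.24·PA + 120·OAT − 1800.
So 1.24·PA = 4860 − 120 × 40 + 1800 = 1860.
PA = 1860 / 1.24 = 1500 ft.

1500 ft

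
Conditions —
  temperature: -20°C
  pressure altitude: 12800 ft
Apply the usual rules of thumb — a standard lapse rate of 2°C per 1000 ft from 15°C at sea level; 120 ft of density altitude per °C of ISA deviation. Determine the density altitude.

11672 ft

ISA temperature at 12800 ft = 15 − 2 × (12800/1000) = -10.6°C.
ISA deviation = -20 − (-10.6) = -9.4°C.
Density altitude = 12800 + 120 × (-9.4) = 12800 + (-1128) = 11672 ft.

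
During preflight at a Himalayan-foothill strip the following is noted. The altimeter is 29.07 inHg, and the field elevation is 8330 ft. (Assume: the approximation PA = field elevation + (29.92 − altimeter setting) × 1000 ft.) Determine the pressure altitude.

9180 ft

Pressure correction = (29.92 − 29.07) × 1000 = +850 ft.
Pressure altitude = 8330 + (+850) = 9180 ft.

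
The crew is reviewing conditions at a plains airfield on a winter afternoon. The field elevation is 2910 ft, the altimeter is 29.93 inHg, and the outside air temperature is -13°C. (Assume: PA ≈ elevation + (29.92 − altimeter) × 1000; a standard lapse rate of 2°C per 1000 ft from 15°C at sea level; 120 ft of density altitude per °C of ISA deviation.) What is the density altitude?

Pressure altitude = 2910 + (29.92 − 29.93) × 1000 = 2910 + (-10) = 2900 ft.
ISA temperature at 2900 ft = 15 − 2 × (2900/1000) = 9.2°C.
ISA deviation = -13 − 9.2 = -22.2°C.
Density altitude = 2900 + 120 × (-22.2) = 236 ft.

236 ft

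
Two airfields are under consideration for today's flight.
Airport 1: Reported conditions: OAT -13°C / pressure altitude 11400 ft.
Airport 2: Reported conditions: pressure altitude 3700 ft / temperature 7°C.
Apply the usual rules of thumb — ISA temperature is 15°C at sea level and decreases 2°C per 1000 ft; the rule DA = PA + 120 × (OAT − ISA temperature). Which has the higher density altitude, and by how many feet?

Airport 1 by 7148 ft

Airport 1: ISA temp = -7.8°C, deviation -5.2°C, DA = 11400 + 120 × (-5.2) = 10776 ft.
Airport 2: ISA temp = 7.6°C, deviation -0.6°C, DA = 3700 + 120 × (-0.6) = 3628 ft.
Airport 1 is higher by 10776 − 3628 = 7148 ft.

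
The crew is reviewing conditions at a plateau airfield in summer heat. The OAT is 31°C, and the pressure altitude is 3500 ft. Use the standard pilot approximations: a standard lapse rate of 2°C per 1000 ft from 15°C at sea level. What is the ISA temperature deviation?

ISA+23°C

ISA temperature at 3500 ft = 15 − 2 × (3500/1000) = 8°C.
Deviation = OAT − ISA = 31 − 8 = +23°C.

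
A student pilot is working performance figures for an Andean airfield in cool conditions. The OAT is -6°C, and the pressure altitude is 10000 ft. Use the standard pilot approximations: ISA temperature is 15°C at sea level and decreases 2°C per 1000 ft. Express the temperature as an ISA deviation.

ISA temperature at 10000 ft = 15 − 2 × (10000/1000) = -5°C.
Deviation = OAT − ISA = -6 − (-5) = -1°C.

ISA-1°C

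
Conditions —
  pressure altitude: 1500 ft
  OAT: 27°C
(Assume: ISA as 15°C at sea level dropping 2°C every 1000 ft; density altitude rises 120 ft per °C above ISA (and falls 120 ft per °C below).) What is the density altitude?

ISA temperature at 1500 ft = 15 − 2 × (1500/1000) = 12°C.
ISA deviation = 27 − 12 = +15°C.
Density altitude = 1500 + 120 × (15) = 1500 + (+1800) = 3300 ft.

3300 ft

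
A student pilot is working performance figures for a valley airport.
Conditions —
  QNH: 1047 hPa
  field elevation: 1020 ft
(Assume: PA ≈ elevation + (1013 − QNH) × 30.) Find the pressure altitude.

0 ft

Pressure correction = (1013 − 1047) × 30 = -1020 ft.
Pressure altitude = 1020 + (-1020) = 0 ft.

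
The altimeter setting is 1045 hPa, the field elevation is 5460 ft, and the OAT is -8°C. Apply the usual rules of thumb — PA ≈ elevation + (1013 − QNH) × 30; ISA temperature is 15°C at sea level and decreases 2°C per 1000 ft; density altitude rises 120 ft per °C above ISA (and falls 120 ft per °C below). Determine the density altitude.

Pressure altitude = 5460 + (1013 − 1045) × 30 = 5460 + (-960) = 4500 ft.
ISA temperature at 4500 ft = 15 − 2 × (4500/1000) = 6°C.
ISA deviation = -8 − 6 = -14°C.
Density altitude = 4500 + 120 × (-14) = 2820 ft.

2820 ft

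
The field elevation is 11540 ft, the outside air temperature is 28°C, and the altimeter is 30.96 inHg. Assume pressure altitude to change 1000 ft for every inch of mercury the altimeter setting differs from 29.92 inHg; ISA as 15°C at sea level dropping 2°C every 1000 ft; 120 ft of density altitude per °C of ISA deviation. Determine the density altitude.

Pressure altitude = 11540 + (29.92 − 30.96) × 1000 = 11540 + (-1040) = 10500 ft.
ISA temperature at 10500 ft = 15 − 2 × (10500/1000) = -6°C.
ISA deviation = 28 − (-6) = +34°C.
Density altitude = 10500 + 120 × (34) = 14580 ft.

14580 ft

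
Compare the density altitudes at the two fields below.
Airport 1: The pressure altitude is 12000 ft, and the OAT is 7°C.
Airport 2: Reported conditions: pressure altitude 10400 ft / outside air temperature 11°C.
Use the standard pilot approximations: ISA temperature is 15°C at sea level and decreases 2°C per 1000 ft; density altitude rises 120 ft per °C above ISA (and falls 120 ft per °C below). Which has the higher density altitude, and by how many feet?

Airport 1: ISA temp = -9°C, deviation +16°C, DA = 12000 + 120 × 16 = 13920 ft.
Airport 2: ISA temp = -5.8°C, deviation +16.8°C, DA = 10400 + 120 × 16.8 = 12416 ft.
Airport 1 is higher by 13920 − 12416 = 1504 ft.

Airport 1 by 1504 ft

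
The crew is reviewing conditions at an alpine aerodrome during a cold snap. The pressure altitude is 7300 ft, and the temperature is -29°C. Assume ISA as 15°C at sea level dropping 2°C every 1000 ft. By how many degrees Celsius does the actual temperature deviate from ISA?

ISA temperature at 7300 ft = 15 − 2 × (7300/1000) = 0.4°C.
Deviation = OAT − ISA = -29 − 0.4 = -29.4°C.

ISA-29.4°C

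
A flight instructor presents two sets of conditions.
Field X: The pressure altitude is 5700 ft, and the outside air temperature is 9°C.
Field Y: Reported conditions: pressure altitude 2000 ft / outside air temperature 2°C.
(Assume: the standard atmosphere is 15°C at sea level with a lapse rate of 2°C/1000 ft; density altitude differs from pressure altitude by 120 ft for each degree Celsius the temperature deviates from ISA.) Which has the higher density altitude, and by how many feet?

Field X: ISA temp = 3.6°C, deviation +5.4°C, DA = 5700 + 120 × 5.4 = 6348 ft.
Field Y: ISA temp = 11°C, deviation -9°C, DA = 2000 + 120 × (-9) = 920 ft.
Field X is higher by 6348 − 920 = 5428 ft.

Field X by 5428 ft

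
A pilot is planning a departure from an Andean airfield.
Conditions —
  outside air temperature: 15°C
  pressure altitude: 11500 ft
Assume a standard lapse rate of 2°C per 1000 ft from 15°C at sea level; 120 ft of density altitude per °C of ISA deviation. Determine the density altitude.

ISA temperature at 11500 ft = 15 − 2 × (11500/1000) = -8°C.
ISA deviation = 15 − (-8) = +23°C.
Density altitude = 11500 + 120 × (23) = 11500 + (+2760) = 14260 ft.

14260 ft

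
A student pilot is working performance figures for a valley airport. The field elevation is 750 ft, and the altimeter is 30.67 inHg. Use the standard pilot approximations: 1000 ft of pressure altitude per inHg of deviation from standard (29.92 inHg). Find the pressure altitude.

Pressure correction = (29.92 − 30.67) × 1000 = -750 ft.
Pressure altitude = 750 + (-750) = 0 ft.

0 ft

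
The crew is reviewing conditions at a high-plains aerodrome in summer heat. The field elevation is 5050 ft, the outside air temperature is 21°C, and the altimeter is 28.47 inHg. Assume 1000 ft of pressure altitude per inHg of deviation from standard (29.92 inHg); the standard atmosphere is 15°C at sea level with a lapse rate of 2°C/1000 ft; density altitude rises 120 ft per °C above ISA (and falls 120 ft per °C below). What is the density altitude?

8780 ft

Pressure altitude = 5050 + (29.92 − 28.47) × 1000 = 5050 + (+1450) = 6500 ft.
ISA temperature at 6500 ft = 15 − 2 × (6500/1000) = 2°C.
ISA deviation = 21 − 2 = +19°C.
Density altitude = 6500 + 120 × (19) = 8780 ft.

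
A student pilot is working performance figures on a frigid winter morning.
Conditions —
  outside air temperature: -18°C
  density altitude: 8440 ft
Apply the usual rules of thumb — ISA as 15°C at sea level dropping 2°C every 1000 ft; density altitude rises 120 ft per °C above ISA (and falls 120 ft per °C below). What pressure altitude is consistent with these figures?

10000 ft

DA = PA + 120 × (OAT − (15 − 2·PA/1000)) = PA + 120·OAT − 1800 + 0.24·PA = 1.24·PA + 120·OAT − 1800.
So 1.24·PA = 8440 − 120 × (-18) + 1800 = 12400.
PA = 12400 / 1.24 = 10000 ft.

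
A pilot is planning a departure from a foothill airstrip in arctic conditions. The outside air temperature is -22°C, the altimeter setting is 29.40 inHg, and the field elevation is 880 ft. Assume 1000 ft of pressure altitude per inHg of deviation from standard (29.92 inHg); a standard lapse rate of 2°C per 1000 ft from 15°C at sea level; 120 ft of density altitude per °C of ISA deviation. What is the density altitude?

-2704 ft

Pressure altitude = 880 + (29.92 − 29.40) × 1000 = 880 + (+520) = 1400 ft.
ISA temperature at 1400 ft = 15 − 2 × (1400/1000) = 12.2°C.
ISA deviation = -22 − 12.2 = -34.2°C.
Density altitude = 1400 + 120 × (-34.2) = -2704 ft.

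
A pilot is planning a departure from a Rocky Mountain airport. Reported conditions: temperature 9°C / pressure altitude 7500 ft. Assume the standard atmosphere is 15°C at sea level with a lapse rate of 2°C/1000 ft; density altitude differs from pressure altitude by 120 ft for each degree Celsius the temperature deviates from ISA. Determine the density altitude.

ISA temperature at 7500 ft = 15 − 2 × (7500/1000) = 0°C.
ISA deviation = 9 − 0 = +9°C.
Density altitude = 7500 + 120 × (9) = 7500 + (+1080) = 8580 ft.

8580 ft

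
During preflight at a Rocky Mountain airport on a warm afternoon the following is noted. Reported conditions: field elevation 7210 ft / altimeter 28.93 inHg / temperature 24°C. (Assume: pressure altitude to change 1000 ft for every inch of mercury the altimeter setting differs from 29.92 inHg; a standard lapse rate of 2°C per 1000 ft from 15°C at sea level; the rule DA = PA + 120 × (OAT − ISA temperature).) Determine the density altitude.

Pressure altitude = 7210 + (29.92 − 28.93) × 1000 = 7210 + (+990) = 8200 ft.
ISA temperature at 8200 ft = 15 − 2 × (8200/1000) = -1.4°C.
ISA deviation = 24 − (-1.4) = +25.4°C.
Density altitude = 8200 + 120 × (25.4) = 11248 ft.

11248 ft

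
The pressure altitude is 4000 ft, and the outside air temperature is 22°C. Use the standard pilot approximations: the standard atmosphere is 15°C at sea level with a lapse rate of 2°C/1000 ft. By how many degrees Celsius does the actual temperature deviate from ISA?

ISA+15°C

ISA temperature at 4000 ft = 15 − 2 × (4000/1000) = 7°C.
Deviation = OAT − ISA = 22 − 7 = +15°C.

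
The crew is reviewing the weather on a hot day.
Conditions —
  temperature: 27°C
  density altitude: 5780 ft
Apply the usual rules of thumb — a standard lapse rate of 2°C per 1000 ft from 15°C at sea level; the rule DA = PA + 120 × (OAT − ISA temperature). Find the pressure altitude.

3500 ft

DA = PA + 120 × (OAT − (15 − 2·PA/1000)) = PA + 120·OAT − 1800 + 0.24·PA = 1.24·PA + 120·OAT − 1800.
So 1.24·PA = 5780 − 120 × 27 + 1800 = 4340.
PA = 4340 / 1.24 = 3500 ft.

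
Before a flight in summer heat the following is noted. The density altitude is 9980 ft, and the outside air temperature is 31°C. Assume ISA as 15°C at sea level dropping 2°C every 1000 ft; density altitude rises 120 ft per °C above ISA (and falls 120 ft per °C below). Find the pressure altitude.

6500 ft

DA = PA + 120 × (OAT − (15 − 2·PA/1000)) = PA + 120·OAT − 1800 + 0.24·PA = 1.24·PA + 120·OAT − 1800.
So 1.24·PA = 9980 − 120 × 31 + 1800 = 8060.
PA = 8060 / 1.24 = 6500 ft.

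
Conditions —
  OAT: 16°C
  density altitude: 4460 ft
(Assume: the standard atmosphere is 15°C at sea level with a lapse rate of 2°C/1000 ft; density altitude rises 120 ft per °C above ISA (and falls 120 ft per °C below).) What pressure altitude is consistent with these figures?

3500 ft

DA = PA + 120 × (OAT − (15 − 2·PA/1000)) = PA + 120·OAT − 1800 + 0.24·PA = 1.24·PA + 120·OAT − 1800.
So 1.24·PA = 4460 − 120 × 16 + 1800 = 4340.
PA = 4340 / 1.24 = 3500 ft.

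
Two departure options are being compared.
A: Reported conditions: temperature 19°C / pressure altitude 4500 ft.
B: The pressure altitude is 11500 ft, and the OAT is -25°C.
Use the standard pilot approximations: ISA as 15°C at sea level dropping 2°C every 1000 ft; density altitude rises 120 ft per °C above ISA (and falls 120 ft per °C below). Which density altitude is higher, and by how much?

B by 3400 ft

A: ISA temp = 6°C, deviation +13°C, DA = 4500 + 120 × 13 = 6060 ft.
B: ISA temp = -8°C, deviation -17°C, DA = 11500 + 120 × (-17) = 9460 ft.
B is higher by 9460 − 6060 = 3400 ft.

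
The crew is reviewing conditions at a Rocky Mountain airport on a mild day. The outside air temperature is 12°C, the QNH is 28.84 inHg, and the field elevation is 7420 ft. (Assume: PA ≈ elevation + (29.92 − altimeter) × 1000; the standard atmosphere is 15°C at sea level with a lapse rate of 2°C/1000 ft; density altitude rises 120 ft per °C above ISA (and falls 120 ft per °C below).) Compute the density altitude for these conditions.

10180 ft

Pressure altitude = 7420 + (29.92 − 28.84) × 1000 = 7420 + (+1080) = 8500 ft.
ISA temperature at 8500 ft = 15 − 2 × (8500/1000) = -2°C.
ISA deviation = 12 − (-2) = +14°C.
Density altitude = 8500 + 120 × (14) = 10180 ft.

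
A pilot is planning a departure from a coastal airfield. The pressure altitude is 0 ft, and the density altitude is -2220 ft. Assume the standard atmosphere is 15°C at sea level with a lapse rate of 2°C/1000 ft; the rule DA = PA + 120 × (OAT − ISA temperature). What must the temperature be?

Density altitude − pressure altitude = -2220 − 0 = -2220 ft.
At 120 ft/°C that is an ISA deviation of -2220/120 = -18.5°C.
ISA temperature at 0 ft = 15 − 2 × (0/1000) = 15°C.
OAT = ISA + deviation = 15 + (-18.5) = -3.5°C.

-3.5°C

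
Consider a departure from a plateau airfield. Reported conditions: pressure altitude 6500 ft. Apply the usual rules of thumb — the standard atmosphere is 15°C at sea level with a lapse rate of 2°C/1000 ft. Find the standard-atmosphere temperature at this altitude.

ISA temperature = 15 − 2 × (6500/1000) = 15 − 13 = 2°C.

2°C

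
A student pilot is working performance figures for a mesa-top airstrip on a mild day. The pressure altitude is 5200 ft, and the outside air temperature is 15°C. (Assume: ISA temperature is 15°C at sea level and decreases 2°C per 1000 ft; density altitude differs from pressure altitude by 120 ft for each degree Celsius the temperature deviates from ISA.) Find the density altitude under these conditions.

6448 ft

ISA temperature at 5200 ft = 15 − 2 × (5200/1000) = 4.6°C.
ISA deviation = 15 − 4.6 = +10.4°C.
Density altitude = 5200 + 120 × (10.4) = 5200 + (+1248) = 6448 ft.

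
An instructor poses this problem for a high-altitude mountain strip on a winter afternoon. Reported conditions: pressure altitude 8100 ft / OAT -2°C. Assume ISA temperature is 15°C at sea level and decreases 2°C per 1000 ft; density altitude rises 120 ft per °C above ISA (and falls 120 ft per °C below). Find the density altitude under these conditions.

8004 ft

ISA temperature at 8100 ft = 15 − 2 × (8100/1000) = -1.2°C.
ISA deviation = -2 − (-1.2) = -0.8°C.
Density altitude = 8100 + 120 × (-0.8) = 8100 + (-96) = 8004 ft.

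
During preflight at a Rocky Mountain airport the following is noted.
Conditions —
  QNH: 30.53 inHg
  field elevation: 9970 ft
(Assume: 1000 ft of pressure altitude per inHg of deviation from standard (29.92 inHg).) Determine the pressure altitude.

9360 ft

Pressure correction = (29.92 − 30.53) × 1000 = -610 ft.
Pressure altitude = 9970 + (-610) = 9360 ft.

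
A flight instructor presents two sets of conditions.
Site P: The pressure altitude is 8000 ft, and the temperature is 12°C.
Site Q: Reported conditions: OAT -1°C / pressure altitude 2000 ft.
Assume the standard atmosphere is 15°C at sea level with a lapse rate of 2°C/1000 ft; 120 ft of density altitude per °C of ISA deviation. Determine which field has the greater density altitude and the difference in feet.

Site P by 9000 ft

Site P: ISA temp = -1°C, deviation +13°C, DA = 8000 + 120 × 13 = 9560 ft.
Site Q: ISA temp = 11°C, deviation -12°C, DA = 2000 + 120 × (-12) = 560 ft.
Site P is higher by 9560 − 560 = 9000 ft.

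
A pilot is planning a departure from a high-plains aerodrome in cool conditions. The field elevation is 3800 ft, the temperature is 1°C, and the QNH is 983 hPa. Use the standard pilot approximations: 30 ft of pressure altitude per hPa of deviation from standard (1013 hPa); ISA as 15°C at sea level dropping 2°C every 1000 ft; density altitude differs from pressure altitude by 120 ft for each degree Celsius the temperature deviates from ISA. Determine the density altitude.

Pressure altitude = 3800 + (1013 − 983) × 30 = 3800 + (+900) = 4700 ft.
ISA temperature at 4700 ft = 15 − 2 × (4700/1000) = 5.6°C.
ISA deviation = 1 − 5.6 = -4.6°C.
Density altitude = 4700 + 120 × (-4.6) = 4148 ft.

4148 ft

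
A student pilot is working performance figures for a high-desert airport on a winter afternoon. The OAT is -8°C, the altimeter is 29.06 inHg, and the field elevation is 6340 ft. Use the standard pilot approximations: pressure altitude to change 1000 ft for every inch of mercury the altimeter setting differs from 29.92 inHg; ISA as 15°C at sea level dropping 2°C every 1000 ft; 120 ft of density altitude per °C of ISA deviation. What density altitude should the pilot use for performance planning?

Pressure altitude = 6340 + (29.92 − 29.06) × 1000 = 6340 + (+860) = 7200 ft.
ISA temperature at 7200 ft = 15 − 2 × (7200/1000) = 0.6°C.
ISA deviation = -8 − 0.6 = -8.6°C.
Density altitude = 7200 + 120 × (-8.6) = 6168 ft.

6168 ft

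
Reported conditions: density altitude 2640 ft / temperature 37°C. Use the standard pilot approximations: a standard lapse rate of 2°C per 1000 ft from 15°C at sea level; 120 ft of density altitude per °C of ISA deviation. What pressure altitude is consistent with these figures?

0 ft

DA = PA + 120 × (OAT − (15 − 2·PA/1000)) = PA + 120·OAT − 1800 + 0.24·PA = 1.24·PA + 120·OAT − 1800.
So 1.24·PA = 2640 − 120 × 37 + 1800 = 0.
PA = 0 / 1.24 = 0 ft.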